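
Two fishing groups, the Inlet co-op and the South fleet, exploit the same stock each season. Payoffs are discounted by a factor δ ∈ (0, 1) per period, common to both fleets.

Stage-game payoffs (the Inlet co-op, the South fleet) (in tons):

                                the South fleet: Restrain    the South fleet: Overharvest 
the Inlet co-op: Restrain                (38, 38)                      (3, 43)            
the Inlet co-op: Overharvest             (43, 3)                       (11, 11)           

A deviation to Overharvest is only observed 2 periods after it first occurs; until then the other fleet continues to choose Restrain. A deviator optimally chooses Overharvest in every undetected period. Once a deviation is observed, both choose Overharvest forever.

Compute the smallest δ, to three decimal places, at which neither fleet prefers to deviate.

0.395

A deviator earns 43 for 2 periods, then 11 forever; cooperating earns 38 forever. Multiplying the IC by (1−δ):
38 ≥ 43(1−δ^2) + 11δ^2, so 32·δ^2 ≥ 5 and δ^2 ≥ 5/32.
δ ≥ (5/32)^(1/2) ≈ 0.395.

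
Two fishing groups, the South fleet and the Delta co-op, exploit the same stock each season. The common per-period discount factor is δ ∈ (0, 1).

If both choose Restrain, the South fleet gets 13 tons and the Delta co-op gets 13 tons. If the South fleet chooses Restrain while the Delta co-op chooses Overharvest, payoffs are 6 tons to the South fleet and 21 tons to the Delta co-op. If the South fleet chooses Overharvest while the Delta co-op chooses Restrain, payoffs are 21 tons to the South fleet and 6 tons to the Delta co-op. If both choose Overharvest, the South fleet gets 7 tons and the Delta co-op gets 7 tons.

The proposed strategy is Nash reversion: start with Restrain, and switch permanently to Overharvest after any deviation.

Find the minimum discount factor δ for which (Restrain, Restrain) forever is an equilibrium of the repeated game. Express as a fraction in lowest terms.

4/7

Cooperation forever yields 13 each period: 13/(1−δ).
Deviating yields 21 once, then 7 forever: 21 + 7δ/(1−δ).
No profitable deviation requires 13/(1−δ) ≥ 21 + 7δ/(1−δ).
Multiplying by (1−δ): 13 ≥ 21(1−δ) + 7δ = 21 − 14δ.
So 14δ ≥ 8, i.e. δ ≥ 8/14 = 4/7.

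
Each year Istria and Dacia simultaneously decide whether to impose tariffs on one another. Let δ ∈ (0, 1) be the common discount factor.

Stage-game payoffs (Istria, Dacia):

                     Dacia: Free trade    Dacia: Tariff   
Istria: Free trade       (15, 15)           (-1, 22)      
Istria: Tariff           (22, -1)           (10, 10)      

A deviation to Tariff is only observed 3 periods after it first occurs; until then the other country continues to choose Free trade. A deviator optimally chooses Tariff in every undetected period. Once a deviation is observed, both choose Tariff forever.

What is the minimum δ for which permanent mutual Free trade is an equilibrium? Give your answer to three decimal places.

0.836

The best deviation is to choose Tariff for all 3 undetected periods, earning 22 each, then 10 forever once detected.
Deviation value: 22(1−δ^3)/(1−δ) + 10δ^3/(1−δ); cooperation value: 15/(1−δ).
IC: 15 ≥ 22(1−δ^3) + 10δ^3 = 22 − 12δ^3.
So δ^3 ≥ 7/12, giving δ ≥ (7/12)^(1/3) ≈ 0.836.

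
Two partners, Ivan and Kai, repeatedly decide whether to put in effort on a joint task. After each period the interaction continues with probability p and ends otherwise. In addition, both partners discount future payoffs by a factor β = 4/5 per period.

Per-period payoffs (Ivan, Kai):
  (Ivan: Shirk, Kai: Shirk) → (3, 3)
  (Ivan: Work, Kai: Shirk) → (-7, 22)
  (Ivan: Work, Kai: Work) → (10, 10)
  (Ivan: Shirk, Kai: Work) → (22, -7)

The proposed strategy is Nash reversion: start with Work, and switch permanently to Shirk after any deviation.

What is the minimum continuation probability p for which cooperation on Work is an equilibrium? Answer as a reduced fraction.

15/19

Expected continuation weight on next period's payoff is β·p = 4/5·p, which plays the role of the discount factor.
Cooperation requires 4/5·p ≥ (22−10)/(22−3) = 12/19, hence p ≥ 15/19.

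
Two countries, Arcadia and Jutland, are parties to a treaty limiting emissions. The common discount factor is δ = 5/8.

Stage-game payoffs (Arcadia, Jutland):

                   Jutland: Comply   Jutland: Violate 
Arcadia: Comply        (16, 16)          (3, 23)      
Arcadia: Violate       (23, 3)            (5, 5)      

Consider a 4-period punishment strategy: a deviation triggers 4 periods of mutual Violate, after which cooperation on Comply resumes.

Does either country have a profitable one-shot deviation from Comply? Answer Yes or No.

No

A one-shot deviation gives 23 now, then 5 for 4 periods, then back to 16.
Gain from deviating: (23−16) today; loss: (16−5) in each of the next 4 periods.
No-deviation condition: (16−5)(δ+…+δ^4) ≥ 23−16, i.e. δ+…+δ^4 ≥ 7/11.
At δ = 5/8: δ+…+δ^4 = 1.4124 ≥ 0.6364.
So cooperation is sustainable.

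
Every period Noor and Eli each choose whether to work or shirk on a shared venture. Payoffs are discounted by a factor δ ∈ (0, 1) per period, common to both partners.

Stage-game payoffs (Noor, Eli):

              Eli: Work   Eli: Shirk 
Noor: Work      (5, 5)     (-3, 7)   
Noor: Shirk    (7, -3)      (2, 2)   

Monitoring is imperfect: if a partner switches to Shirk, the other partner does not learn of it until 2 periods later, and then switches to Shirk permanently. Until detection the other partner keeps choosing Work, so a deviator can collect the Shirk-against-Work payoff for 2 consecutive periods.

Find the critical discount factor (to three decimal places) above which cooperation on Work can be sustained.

0.632

Deviating for the 2 undetected periods gains 7−5 = 2 per period over cooperation, then loses 5−2 = 3 per period forever once punishment starts.
Gain: 2(1 + δ + … + δ^1); loss: 3·δ^2/(1−δ).
No profitable deviation ⇔ 2(1−δ^2) ≤ 3·δ^2, i.e. δ^2 ≥ 2/(2+3) = 2/5.
Hence δ ≥ (2/5)^(1/2) ≈ 0.632.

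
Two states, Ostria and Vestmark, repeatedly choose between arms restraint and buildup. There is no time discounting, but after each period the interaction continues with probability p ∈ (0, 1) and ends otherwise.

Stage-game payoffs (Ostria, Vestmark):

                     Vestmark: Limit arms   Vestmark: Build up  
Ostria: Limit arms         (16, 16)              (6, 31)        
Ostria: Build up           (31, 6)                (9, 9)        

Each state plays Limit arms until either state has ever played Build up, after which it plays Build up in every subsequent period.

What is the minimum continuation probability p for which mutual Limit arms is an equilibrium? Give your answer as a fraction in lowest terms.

15/22

With no time discounting, the continuation probability p plays the role of the discount factor.
Grim-trigger IC: 16/(1−p) ≥ 31 + 9p/(1−p) ⇒ p ≥ (31−16)/(31−9) = 15/22.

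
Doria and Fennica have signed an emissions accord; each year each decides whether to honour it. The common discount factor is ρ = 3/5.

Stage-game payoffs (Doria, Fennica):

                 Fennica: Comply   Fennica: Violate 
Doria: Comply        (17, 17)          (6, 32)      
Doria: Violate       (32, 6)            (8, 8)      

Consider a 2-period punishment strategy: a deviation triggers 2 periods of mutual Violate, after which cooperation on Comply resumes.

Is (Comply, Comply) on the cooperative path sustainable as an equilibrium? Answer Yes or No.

A one-shot deviation gives 32 now, then 8 for 2 periods, then back to 17.
Gain from deviating: (32−17) today; loss: (17−8) in each of the next 2 periods.
No-deviation condition: (17−8)(ρ+…+ρ^2) ≥ 32−17, i.e. ρ+…+ρ^2 ≥ 5/3.
At ρ = 3/5: ρ+…+ρ^2 = 0.9600 < 1.6667.
So cooperation is not sustainable.

No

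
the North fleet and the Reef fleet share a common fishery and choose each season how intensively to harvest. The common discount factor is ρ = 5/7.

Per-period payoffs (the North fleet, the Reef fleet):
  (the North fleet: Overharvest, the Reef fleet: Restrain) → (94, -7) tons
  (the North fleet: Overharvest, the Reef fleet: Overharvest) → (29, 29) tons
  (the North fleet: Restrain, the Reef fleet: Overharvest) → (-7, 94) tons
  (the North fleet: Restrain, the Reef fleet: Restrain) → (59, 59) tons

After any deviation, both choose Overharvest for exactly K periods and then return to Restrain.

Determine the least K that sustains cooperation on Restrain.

2

IC: ρ(1−ρ^K)/(1−ρ) ≥ (94−59)/(59−29) = 7/6.
With ρ = 5/7: need 1 − ρ^K ≥ 7/6·(1−5/7)/(5/7), i.e. ρ^K ≤ 0.5333.
Since (5/7)^1 = 0.7143 and (5/7)^2 = 0.5102, the smallest such K is 2.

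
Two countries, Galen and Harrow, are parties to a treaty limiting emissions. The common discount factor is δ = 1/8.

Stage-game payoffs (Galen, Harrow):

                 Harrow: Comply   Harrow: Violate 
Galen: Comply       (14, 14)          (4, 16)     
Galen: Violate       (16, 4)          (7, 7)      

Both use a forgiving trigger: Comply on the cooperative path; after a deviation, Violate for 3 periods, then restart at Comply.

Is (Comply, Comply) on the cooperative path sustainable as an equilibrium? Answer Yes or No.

Comparing payoff streams over the 4 periods until play realigns: cooperate → 14(1+δ+…+δ^3); deviate → 16 + 7(δ+…+δ^3).
Cooperation is sustained iff (14−7)(δ+…+δ^3) ≥ 16−14.
δ+…+δ^3 = 1/8·(1−(1/8)^3)/(1−1/8) = 0.1426, and (16−14)/(14−7) = 0.2857.
0.1426 < 0.2857, so cooperation is not sustainable.

No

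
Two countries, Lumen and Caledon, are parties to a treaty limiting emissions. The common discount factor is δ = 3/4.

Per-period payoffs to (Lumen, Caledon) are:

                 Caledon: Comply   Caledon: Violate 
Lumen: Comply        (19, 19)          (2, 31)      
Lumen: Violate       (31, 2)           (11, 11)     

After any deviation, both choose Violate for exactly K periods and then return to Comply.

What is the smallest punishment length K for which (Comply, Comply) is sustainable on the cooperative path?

Need Σ_{k=1}^{K} δ^k ≥ (31−19)/(19−11) = 1.5000 at δ = 3/4.
At K = 2 the sum is 1.3125 < 1.5000; at K = 3 it is 1.7344 ≥ 1.5000.
So the minimum punishment length is K = 3.

3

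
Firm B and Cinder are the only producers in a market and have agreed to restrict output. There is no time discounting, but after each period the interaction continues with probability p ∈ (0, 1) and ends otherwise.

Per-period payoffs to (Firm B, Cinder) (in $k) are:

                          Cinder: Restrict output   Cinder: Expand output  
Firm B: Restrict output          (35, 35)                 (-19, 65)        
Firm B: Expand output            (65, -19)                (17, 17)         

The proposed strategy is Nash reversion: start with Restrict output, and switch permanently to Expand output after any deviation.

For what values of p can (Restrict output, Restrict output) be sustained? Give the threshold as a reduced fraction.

5/8

Expected cooperation value is 35 + p·35 + p²·35 + … = 35/(1−p); deviation gives 65 + p·17/(1−p).
35 ≥ 65(1−p) + 17p ⇒ 48p ≥ 30 ⇒ p ≥ 30/48 = 5/8.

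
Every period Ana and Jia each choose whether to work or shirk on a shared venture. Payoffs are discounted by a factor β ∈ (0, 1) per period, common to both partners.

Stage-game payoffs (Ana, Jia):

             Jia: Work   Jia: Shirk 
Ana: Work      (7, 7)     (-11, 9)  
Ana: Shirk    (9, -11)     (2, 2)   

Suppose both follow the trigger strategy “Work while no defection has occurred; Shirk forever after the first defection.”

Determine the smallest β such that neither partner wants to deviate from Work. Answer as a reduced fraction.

Cooperation forever yields 7 each period: 7/(1−β).
Deviating yields 9 once, then 2 forever: 9 + 2β/(1−β).
No profitable deviation requires 7/(1−β) ≥ 9 + 2β/(1−β).
Multiplying by (1−β): 7 ≥ 9(1−β) + 2β = 9 − 7β.
So 7β ≥ 2, i.e. β ≥ 2/7.

2/7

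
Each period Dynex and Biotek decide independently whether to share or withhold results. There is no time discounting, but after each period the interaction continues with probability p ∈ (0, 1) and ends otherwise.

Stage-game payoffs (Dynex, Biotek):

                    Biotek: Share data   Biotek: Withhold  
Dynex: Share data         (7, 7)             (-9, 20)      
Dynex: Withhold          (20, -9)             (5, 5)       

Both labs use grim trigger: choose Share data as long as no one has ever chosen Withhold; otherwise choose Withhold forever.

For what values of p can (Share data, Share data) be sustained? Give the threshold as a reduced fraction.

With no time discounting, the continuation probability p plays the role of the discount factor.
Grim-trigger IC: 7/(1−p) ≥ 20 + 5p/(1−p) ⇒ p ≥ (20−7)/(20−5) = 13/15.

13/15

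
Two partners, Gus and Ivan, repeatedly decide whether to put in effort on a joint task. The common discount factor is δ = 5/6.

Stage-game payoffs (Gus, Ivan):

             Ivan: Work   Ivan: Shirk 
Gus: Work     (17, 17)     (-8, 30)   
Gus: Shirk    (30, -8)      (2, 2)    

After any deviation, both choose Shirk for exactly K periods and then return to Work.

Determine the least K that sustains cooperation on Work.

2

IC: δ(1−δ^K)/(1−δ) ≥ (30−17)/(17−2) = 13/15.
With δ = 5/6: need 1 − δ^K ≥ 13/15·(1−5/6)/(5/6), i.e. δ^K ≤ 0.8267.
Since (5/6)^1 = 0.8333 and (5/6)^2 = 0.6944, the smallest such K is 2.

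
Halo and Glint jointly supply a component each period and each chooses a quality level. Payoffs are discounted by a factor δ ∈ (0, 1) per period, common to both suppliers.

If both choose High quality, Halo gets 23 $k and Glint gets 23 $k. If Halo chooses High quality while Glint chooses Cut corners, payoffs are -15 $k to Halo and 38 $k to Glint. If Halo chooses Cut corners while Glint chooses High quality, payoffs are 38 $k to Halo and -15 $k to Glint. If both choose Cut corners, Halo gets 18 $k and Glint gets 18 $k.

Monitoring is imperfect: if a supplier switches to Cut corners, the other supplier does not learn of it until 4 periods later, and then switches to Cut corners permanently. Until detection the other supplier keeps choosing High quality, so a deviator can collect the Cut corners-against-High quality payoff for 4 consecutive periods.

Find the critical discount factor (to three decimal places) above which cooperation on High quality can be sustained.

Deviating for the 4 undetected periods gains 38−23 = 15 per period over cooperation, then loses 23−18 = 5 per period forever once punishment starts.
Gain: 15(1 + δ + … + δ^3); loss: 5·δ^4/(1−δ).
No profitable deviation ⇔ 15(1−δ^4) ≤ 5·δ^4, i.e. δ^4 ≥ 15/(15+5) = 3/4.
Hence δ ≥ (3/4)^(1/4) ≈ 0.931.

0.931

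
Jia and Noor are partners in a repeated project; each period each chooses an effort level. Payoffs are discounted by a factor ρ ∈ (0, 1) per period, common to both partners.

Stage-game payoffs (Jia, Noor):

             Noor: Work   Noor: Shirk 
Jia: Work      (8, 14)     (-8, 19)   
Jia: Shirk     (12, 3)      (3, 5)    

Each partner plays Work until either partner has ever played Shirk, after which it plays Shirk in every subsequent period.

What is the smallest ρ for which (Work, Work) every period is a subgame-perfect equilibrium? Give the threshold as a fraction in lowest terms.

For Jia: deviation gain 12−8 = 4, per-period punishment loss 8−3 = 5. IC gives ρ ≥ 4/9.
For Noor: gain 5, loss 9 per period, so ρ ≥ 5/14.
The tighter constraint is Jia's, so cooperation needs ρ ≥ 4/9.

4/9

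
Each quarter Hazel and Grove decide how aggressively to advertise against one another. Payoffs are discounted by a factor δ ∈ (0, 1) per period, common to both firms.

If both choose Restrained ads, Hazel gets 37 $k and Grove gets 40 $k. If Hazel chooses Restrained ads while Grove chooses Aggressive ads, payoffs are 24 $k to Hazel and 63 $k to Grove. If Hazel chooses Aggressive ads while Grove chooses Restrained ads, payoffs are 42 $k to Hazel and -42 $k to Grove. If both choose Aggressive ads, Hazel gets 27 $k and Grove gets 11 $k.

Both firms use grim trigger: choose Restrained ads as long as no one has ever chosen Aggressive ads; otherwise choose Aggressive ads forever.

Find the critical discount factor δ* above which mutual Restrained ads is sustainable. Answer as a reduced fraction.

Hazel: cooperation gives 37 each period; deviation gives 42 once then 27 forever.
  37/(1−δ) ≥ 42 + 27δ/(1−δ) ⇒ δ ≥ 5/15 = 1/3.
Grove: cooperation gives 40 each period; deviation gives 63 once then 11 forever.
  δ ≥ 23/52.
Both must hold, so the binding constraint is Grove's: δ ≥ 23/52.

23/52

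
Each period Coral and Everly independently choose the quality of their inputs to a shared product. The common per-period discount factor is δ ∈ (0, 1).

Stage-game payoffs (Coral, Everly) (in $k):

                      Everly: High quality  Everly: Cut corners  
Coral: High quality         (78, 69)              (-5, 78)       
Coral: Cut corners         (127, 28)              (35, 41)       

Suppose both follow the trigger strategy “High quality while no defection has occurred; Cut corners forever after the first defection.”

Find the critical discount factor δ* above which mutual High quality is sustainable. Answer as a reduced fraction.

Coral's threshold: (127−78)/(127−35) = 49/92.
Everly's threshold: (78−69)/(78−41) = 9/37.
49/92 > 9/37, so Coral binds and δ* = 49/92.

49/92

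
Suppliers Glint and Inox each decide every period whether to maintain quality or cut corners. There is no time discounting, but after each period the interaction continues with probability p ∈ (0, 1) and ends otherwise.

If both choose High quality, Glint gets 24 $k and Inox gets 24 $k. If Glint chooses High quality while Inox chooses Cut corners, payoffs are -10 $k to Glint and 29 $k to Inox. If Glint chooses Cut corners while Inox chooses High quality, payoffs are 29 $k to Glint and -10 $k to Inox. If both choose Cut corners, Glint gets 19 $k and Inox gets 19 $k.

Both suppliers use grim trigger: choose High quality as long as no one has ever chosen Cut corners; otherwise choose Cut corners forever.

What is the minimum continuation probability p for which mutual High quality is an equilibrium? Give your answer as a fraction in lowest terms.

1/2

With no time discounting, the continuation probability p plays the role of the discount factor.
Grim-trigger IC: 24/(1−p) ≥ 29 + 19p/(1−p) ⇒ p ≥ (29−24)/(29−19) = 1/2.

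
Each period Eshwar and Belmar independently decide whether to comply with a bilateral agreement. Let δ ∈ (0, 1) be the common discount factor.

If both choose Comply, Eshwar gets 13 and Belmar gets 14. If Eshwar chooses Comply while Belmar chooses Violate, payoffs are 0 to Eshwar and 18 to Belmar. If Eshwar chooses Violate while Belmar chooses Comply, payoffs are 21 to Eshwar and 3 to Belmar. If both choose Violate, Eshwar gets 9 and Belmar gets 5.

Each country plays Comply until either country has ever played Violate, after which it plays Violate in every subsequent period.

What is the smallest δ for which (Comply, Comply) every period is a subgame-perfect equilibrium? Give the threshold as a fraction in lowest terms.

2/3

For Eshwar: deviation gain 21−13 = 8, per-period punishment loss 13−9 = 4. IC gives δ ≥ 8/12 = 2/3.
For Belmar: gain 4, loss 9 per period, so δ ≥ 4/13.
The tighter constraint is Eshwar's, so cooperation needs δ ≥ 2/3.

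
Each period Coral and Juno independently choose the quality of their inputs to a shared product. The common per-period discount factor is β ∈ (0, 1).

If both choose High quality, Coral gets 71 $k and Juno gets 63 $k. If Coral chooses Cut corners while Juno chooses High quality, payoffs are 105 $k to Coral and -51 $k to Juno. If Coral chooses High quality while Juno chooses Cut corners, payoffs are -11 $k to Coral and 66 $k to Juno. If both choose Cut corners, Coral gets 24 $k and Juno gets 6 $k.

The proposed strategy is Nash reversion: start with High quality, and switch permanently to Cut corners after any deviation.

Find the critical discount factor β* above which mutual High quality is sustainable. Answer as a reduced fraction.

34/81

For Coral: deviation gain 105−71 = 34, per-period punishment loss 71−24 = 47. IC gives β ≥ 34/81.
For Juno: gain 3, loss 57 per period, so β ≥ 3/60 = 1/20.
The tighter constraint is Coral's, so cooperation needs β ≥ 34/81.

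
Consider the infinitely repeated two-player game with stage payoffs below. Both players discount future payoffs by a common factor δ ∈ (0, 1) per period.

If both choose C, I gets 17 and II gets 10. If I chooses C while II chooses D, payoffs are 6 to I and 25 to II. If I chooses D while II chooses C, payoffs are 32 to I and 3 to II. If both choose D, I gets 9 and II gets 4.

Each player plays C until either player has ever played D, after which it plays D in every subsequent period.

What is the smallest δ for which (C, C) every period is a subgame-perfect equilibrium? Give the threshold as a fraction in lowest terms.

I's threshold: (32−17)/(32−9) = 15/23.
II's threshold: (25−10)/(25−4) = 5/7.
15/23 < 5/7, so II binds and δ* = 5/7.

5/7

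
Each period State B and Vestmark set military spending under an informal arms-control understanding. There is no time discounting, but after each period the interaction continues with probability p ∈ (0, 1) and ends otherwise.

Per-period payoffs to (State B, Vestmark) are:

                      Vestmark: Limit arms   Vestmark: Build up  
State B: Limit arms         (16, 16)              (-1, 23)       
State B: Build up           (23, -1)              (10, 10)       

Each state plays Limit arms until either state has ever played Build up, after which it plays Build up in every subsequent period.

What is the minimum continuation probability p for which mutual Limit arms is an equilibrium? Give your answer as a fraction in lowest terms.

Expected cooperation value is 16 + p·16 + p²·16 + … = 16/(1−p); deviation gives 23 + p·10/(1−p).
16 ≥ 23(1−p) + 10p ⇒ 13p ≥ 7 ⇒ p ≥ 7/13.

7/13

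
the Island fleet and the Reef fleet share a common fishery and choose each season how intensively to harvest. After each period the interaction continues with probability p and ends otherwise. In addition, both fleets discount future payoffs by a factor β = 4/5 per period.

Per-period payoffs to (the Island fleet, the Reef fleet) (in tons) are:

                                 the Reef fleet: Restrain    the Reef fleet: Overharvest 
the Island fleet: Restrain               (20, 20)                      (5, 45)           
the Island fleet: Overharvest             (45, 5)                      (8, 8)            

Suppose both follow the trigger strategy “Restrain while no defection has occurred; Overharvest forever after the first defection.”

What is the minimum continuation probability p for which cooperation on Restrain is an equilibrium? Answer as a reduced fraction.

Expected continuation weight on next period's payoff is β·p = 4/5·p, which plays the role of the discount factor.
Cooperation requires 4/5·p ≥ (45−20)/(45−8) = 25/37, hence p ≥ 125/148.

125/148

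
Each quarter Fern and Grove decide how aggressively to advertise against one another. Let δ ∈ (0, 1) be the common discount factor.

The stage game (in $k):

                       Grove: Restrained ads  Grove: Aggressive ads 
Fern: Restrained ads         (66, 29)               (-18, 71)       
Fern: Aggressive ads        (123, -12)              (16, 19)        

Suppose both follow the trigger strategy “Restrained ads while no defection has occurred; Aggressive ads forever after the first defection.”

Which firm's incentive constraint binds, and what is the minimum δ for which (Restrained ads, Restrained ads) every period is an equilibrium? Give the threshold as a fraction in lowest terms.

Grove; δ ≥ 21/26

For Fern: deviation gain 123−66 = 57, per-period punishment loss 66−16 = 50. IC gives δ ≥ 57/107.
For Grove: gain 42, loss 10 per period, so δ ≥ 42/52 = 21/26.
The tighter constraint is Grove's, so cooperation needs δ ≥ 21/26.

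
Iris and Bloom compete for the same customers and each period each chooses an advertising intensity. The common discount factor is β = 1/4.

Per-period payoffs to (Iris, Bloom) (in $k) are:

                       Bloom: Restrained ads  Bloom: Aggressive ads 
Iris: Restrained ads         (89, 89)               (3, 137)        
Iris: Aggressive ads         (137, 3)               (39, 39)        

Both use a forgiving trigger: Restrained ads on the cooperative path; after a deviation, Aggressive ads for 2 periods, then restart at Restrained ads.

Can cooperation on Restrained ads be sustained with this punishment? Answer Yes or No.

A one-shot deviation gives 137 now, then 39 for 2 periods, then back to 89.
Gain from deviating: (137−89) today; loss: (89−39) in each of the next 2 periods.
No-deviation condition: (89−39)(β+…+β^2) ≥ 137−89, i.e. β+…+β^2 ≥ 24/25.
At β = 1/4: β+…+β^2 = 0.3125 < 0.9600.
So cooperation is not sustainable.

No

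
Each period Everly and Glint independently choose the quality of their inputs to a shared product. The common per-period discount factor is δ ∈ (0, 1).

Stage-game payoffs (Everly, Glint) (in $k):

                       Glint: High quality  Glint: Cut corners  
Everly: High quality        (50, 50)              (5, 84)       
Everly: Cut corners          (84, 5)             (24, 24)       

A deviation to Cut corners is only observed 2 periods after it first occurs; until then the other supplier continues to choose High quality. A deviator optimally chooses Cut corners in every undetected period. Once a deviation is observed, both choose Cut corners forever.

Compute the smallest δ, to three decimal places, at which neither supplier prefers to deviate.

A deviator earns 84 for 2 periods, then 24 forever; cooperating earns 50 forever. Multiplying the IC by (1−δ):
50 ≥ 84(1−δ^2) + 24δ^2, so 60·δ^2 ≥ 34 and δ^2 ≥ 17/30.
δ ≥ (17/30)^(1/2) ≈ 0.753.

0.753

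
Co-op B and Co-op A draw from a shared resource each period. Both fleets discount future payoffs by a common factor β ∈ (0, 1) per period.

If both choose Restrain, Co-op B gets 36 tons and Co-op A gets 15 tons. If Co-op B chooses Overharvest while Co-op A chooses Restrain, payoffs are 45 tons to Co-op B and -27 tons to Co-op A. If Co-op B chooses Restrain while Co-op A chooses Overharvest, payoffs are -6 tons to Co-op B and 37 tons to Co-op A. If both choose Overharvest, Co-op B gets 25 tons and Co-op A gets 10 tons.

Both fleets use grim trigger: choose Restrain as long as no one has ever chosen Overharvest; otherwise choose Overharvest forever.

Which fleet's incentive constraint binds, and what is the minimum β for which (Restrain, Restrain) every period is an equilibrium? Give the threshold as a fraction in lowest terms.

For Co-op B: deviation gain 45−36 = 9, per-period punishment loss 36−25 = 11. IC gives β ≥ 9/20.
For Co-op A: gain 22, loss 5 per period, so β ≥ 22/27.
The tighter constraint is Co-op A's, so cooperation needs β ≥ 22/27.

Co-op A; β ≥ 22/27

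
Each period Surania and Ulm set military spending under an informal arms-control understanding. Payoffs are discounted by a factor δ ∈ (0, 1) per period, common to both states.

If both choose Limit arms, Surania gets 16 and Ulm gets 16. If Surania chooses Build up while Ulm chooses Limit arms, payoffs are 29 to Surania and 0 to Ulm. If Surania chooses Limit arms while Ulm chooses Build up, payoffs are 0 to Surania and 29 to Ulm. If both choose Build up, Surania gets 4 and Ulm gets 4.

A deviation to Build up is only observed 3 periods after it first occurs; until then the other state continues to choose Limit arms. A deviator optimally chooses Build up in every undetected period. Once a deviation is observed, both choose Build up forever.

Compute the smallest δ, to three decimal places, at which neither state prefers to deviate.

A deviator earns 29 for 3 periods, then 4 forever; cooperating earns 16 forever. Multiplying the IC by (1−δ):
16 ≥ 29(1−δ^3) + 4δ^3, so 25·δ^3 ≥ 13 and δ^3 ≥ 13/25.
δ ≥ (13/25)^(1/3) ≈ 0.804.

0.804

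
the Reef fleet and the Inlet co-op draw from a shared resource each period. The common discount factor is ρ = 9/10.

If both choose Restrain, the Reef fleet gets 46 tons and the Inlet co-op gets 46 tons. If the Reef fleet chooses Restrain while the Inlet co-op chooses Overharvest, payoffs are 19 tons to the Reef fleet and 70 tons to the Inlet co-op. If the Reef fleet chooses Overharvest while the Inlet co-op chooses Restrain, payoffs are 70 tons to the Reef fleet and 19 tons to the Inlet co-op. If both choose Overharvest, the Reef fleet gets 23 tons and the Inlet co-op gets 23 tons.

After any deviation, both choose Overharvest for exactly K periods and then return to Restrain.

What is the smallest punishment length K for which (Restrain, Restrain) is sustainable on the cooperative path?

2

No profitable deviation requires (46−23)(ρ+…+ρ^K) ≥ 70−46, i.e. ρ+…+ρ^K ≥ 24/23 ≈ 1.0435.
With ρ = 9/10, the partial sums are K=1: 0.9000, K=2: 1.7100.
K = 2 is the first length at which the sum reaches 1.0435.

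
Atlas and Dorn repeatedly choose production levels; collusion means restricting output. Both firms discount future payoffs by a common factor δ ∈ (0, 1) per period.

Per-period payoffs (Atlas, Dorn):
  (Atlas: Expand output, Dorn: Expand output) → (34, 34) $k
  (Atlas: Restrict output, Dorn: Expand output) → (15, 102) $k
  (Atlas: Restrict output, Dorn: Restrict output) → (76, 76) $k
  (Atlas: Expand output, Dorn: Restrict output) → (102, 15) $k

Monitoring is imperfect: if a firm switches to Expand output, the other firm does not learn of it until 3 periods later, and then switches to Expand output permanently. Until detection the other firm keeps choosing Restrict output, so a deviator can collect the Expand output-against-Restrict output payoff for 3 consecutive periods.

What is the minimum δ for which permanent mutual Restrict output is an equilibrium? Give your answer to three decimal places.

The best deviation is to choose Expand output for all 3 undetected periods, earning 102 each, then 34 forever once detected.
Deviation value: 102(1−δ^3)/(1−δ) + 34δ^3/(1−δ); cooperation value: 76/(1−δ).
IC: 76 ≥ 102(1−δ^3) + 34δ^3 = 102 − 68δ^3.
So δ^3 ≥ 26/68 = 13/34, giving δ ≥ (13/34)^(1/3) ≈ 0.726.

0.726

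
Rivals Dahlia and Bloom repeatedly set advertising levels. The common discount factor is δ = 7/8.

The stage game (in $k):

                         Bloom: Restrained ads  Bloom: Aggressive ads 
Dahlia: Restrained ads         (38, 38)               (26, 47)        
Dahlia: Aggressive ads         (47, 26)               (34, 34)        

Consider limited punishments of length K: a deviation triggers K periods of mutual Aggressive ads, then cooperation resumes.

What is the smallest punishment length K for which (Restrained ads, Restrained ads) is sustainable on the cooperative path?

IC: δ(1−δ^K)/(1−δ) ≥ (47−38)/(38−34) = 9/4.
With δ = 7/8: need 1 − δ^K ≥ 9/4·(1−7/8)/(7/8), i.e. δ^K ≤ 0.6786.
Since (7/8)^2 = 0.7656 and (7/8)^3 = 0.6699, the smallest such K is 3.

3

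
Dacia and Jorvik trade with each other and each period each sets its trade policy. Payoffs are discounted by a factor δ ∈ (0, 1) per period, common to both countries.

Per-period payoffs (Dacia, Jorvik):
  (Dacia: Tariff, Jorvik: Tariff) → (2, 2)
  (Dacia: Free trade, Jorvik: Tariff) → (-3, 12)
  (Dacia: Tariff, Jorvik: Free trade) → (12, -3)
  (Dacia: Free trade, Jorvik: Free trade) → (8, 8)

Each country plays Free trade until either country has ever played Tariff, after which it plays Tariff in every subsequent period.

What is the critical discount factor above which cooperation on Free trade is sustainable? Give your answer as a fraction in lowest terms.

8/(1−δ) ≥ 12 + 2δ/(1−δ)
8 ≥ 12 − 10δ
δ ≥ 4/10 = 2/5.

2/5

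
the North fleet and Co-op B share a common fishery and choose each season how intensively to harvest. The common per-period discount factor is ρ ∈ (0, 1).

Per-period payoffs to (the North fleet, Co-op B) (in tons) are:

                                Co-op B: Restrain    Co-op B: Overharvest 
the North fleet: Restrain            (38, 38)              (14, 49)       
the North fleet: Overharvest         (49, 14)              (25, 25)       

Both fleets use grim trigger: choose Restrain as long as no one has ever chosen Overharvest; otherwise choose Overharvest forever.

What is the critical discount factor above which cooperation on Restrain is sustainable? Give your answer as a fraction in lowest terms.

11/24

One-period gain from deviating is 49 − 38 = 11. The loss is 38 − 25 = 13 in every subsequent period, with present value 13·ρ/(1−ρ).
Deviation is unprofitable when 13·ρ/(1−ρ) ≥ 11, i.e. ρ/(1−ρ) ≥ 11/13.
Equivalently ρ ≥ 11/(11+13) = 11/24.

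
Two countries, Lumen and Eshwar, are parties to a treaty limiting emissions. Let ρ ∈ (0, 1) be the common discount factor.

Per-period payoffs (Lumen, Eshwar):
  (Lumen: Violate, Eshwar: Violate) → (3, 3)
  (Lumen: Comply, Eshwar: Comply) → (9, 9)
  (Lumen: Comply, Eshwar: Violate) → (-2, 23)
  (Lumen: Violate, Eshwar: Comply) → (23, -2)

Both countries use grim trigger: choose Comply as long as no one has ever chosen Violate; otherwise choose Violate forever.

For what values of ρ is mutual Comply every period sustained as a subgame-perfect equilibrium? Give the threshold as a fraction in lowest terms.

Cooperation forever yields 9 each period: 9/(1−ρ).
Deviating yields 23 once, then 3 forever: 23 + 3ρ/(1−ρ).
No profitable deviation requires 9/(1−ρ) ≥ 23 + 3ρ/(1−ρ).
Multiplying by (1−ρ): 9 ≥ 23(1−ρ) + 3ρ = 23 − 20ρ.
So 20ρ ≥ 14, i.e. ρ ≥ 14/20 = 7/10.

7/10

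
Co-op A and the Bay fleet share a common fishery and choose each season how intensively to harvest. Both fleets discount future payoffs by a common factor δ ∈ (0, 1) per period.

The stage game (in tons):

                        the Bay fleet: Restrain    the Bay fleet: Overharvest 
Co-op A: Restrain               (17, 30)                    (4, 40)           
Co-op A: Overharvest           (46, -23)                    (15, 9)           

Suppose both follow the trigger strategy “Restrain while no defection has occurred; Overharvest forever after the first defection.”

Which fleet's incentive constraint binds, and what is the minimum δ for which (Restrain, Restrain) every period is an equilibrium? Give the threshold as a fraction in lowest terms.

Co-op A; δ ≥ 29/31

For Co-op A: deviation gain 46−17 = 29, per-period punishment loss 17−15 = 2. IC gives δ ≥ 29/31.
For the Bay fleet: gain 10, loss 21 per period, so δ ≥ 10/31.
The tighter constraint is Co-op A's, so cooperation needs δ ≥ 29/31.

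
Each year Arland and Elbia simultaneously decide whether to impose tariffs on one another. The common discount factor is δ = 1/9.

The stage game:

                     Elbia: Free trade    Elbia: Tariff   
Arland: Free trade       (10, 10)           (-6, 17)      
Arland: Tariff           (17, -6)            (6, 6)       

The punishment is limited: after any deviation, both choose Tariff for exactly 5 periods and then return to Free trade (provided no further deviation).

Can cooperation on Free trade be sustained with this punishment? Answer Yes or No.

A one-shot deviation gives 17 now, then 6 for 5 periods, then back to 10.
Gain from deviating: (17−10) today; loss: (10−6) in each of the next 5 periods.
No-deviation condition: (10−6)(δ+…+δ^5) ≥ 17−10, i.e. δ+…+δ^5 ≥ 7/4.
At δ = 1/9: δ+…+δ^5 = 0.1250 < 1.7500.
So cooperation is not sustainable.

No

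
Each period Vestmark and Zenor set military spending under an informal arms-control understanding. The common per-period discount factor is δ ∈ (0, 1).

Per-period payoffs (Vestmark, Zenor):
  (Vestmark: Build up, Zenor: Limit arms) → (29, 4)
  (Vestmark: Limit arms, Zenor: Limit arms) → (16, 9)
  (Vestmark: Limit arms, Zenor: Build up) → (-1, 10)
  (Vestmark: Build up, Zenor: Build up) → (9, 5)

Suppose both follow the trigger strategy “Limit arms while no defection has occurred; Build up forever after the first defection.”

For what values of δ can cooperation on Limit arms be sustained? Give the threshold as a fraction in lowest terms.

13/20

Vestmark's threshold: (29−16)/(29−9) = 13/20.
Zenor's threshold: (10−9)/(10−5) = 1/5.
13/20 > 1/5, so Vestmark binds and δ* = 13/20.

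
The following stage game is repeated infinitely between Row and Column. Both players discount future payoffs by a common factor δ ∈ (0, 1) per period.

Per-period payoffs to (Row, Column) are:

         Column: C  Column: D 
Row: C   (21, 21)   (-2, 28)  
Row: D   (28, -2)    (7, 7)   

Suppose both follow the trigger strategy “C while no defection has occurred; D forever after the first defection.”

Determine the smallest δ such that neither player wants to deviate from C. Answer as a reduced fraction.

1/3

One-period gain from deviating is 28 − 21 = 7. The loss is 21 − 7 = 14 in every subsequent period, with present value 14·δ/(1−δ).
Deviation is unprofitable when 14·δ/(1−δ) ≥ 7, i.e. δ/(1−δ) ≥ 1/2.
Equivalently δ ≥ 7/(7+14) = 1/3.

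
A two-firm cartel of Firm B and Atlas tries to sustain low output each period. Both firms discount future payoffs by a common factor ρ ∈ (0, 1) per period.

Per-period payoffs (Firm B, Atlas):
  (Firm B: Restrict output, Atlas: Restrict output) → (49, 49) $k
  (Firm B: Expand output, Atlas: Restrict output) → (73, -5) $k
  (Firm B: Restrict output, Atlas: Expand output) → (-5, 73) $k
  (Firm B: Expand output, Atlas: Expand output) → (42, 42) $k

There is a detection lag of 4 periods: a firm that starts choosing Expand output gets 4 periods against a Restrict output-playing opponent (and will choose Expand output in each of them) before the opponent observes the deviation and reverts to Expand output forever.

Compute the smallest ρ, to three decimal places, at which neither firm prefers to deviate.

0.938

A deviator earns 73 for 4 periods, then 42 forever; cooperating earns 49 forever. Multiplying the IC by (1−ρ):
49 ≥ 73(1−ρ^4) + 42ρ^4, so 31·ρ^4 ≥ 24 and ρ^4 ≥ 24/31.
ρ ≥ (24/31)^(1/4) ≈ 0.938.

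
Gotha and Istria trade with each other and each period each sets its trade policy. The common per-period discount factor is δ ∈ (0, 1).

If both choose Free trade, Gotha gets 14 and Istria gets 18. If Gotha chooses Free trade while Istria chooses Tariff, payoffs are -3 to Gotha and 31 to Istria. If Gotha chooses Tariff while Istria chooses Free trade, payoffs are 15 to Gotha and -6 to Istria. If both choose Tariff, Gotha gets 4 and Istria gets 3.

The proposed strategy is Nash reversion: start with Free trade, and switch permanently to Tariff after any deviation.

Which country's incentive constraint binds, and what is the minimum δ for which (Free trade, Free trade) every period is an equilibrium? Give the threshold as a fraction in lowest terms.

Gotha: cooperation gives 14 each period; deviation gives 15 once then 4 forever.
  14/(1−δ) ≥ 15 + 4δ/(1−δ) ⇒ δ ≥ 1/11.
Istria: cooperation gives 18 each period; deviation gives 31 once then 3 forever.
  δ ≥ 13/28.
Both must hold, so the binding constraint is Istria's: δ ≥ 13/28.

Istria; δ ≥ 13/28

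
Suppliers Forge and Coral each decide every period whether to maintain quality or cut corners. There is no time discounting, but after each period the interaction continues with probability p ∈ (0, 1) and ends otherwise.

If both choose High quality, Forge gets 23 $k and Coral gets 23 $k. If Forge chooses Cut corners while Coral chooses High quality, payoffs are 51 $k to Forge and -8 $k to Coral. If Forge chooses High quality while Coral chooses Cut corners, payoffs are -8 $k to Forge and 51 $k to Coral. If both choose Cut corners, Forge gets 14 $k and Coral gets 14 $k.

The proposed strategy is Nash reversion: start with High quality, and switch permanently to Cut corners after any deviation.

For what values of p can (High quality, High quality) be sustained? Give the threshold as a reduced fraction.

With no time discounting, the continuation probability p plays the role of the discount factor.
Grim-trigger IC: 23/(1−p) ≥ 51 + 14p/(1−p) ⇒ p ≥ (51−23)/(51−14) = 28/37.

28/37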